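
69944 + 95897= 165841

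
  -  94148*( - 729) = 68633892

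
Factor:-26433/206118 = -2^( - 1 )*89^1*347^( - 1) = - 89/694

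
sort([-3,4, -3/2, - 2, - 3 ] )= [ - 3,-3, - 2, - 3/2,4 ]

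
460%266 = 194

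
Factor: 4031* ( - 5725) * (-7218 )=166573214550 = 2^1*3^2*5^2 *29^1*139^1 *229^1 * 401^1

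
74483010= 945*78818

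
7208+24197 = 31405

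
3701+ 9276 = 12977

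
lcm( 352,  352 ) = 352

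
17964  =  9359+8605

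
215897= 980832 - 764935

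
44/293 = 44/293 = 0.15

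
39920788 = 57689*692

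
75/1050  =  1/14 = 0.07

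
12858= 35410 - 22552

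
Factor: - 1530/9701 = -2^1*3^2 * 5^1 * 17^1*89^(-1)*109^( - 1 )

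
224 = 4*56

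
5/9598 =5/9598 = 0.00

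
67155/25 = 2686 + 1/5 = 2686.20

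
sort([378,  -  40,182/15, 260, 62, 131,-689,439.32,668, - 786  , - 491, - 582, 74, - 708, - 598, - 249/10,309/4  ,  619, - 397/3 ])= [  -  786, - 708, - 689, - 598, - 582, - 491, - 397/3, - 40,  -  249/10, 182/15,  62, 74, 309/4,  131, 260, 378, 439.32,619, 668] 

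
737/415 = 1 + 322/415 = 1.78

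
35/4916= 35/4916 =0.01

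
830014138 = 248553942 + 581460196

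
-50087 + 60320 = 10233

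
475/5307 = 475/5307=0.09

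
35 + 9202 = 9237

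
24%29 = 24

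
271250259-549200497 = - 277950238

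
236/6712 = 59/1678  =  0.04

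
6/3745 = 6/3745 = 0.00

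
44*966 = 42504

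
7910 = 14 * 565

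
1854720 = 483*3840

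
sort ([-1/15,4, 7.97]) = [ - 1/15,  4 , 7.97] 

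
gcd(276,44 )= 4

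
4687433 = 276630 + 4410803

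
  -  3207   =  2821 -6028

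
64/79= 64/79  =  0.81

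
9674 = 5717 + 3957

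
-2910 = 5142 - 8052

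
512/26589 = 512/26589= 0.02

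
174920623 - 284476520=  - 109555897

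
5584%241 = 41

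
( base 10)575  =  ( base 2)1000111111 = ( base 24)NN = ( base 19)1b5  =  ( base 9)708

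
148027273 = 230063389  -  82036116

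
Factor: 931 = 7^2*19^1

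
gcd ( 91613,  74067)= 1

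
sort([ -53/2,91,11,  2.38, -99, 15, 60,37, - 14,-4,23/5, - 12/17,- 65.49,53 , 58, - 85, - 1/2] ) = [ - 99, - 85, - 65.49, - 53/2, - 14, - 4, - 12/17, - 1/2,  2.38,23/5,11,15, 37 , 53,58, 60 , 91] 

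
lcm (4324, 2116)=99452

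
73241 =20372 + 52869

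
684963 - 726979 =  - 42016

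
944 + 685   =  1629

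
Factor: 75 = 3^1*5^2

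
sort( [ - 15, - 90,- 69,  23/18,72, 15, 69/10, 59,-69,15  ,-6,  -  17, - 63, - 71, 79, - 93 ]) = [ - 93, - 90, - 71, - 69,-69, - 63, - 17, - 15, - 6,23/18, 69/10, 15,15,  59,72,79 ]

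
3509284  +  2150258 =5659542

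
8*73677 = 589416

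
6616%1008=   568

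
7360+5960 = 13320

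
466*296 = 137936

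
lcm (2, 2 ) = 2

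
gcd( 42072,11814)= 6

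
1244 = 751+493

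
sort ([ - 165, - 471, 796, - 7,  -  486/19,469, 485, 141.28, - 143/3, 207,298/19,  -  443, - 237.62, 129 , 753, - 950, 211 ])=[ - 950 , - 471, - 443,  -  237.62 , - 165, - 143/3, - 486/19, - 7, 298/19, 129,141.28,207, 211, 469,  485,  753,796] 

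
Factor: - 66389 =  - 197^1*337^1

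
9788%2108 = 1356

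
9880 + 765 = 10645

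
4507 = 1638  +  2869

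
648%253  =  142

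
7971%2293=1092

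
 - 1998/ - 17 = 1998/17= 117.53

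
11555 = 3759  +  7796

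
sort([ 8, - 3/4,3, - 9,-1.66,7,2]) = [  -  9,-1.66, - 3/4,2,3,7,8]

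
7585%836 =61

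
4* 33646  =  134584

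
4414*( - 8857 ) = -39094798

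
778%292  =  194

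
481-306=175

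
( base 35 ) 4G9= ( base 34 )4OT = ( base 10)5469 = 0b1010101011101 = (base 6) 41153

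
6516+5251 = 11767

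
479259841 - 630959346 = - 151699505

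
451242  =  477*946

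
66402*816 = 54184032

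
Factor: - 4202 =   -  2^1*11^1*191^1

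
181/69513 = 181/69513=0.00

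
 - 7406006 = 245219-7651225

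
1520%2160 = 1520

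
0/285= 0 = 0.00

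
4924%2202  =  520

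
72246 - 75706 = -3460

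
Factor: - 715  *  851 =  -5^1 * 11^1*13^1*23^1*37^1 = -608465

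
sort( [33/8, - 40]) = [ - 40,33/8]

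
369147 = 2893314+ - 2524167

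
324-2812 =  - 2488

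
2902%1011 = 880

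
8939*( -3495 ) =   -  31241805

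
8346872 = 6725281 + 1621591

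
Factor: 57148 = 2^2*7^1*13^1*157^1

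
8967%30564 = 8967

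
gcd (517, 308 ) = 11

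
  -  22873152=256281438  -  279154590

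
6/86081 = 6/86081 = 0.00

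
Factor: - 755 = -5^1 * 151^1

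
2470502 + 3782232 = 6252734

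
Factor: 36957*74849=2766194493 = 3^1*29^2*89^1 * 97^1 * 127^1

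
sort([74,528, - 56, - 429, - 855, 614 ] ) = [  -  855 , - 429,-56,74,528, 614 ]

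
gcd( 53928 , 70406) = 1498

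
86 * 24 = 2064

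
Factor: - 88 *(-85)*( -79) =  - 2^3 * 5^1*  11^1*17^1 * 79^1= - 590920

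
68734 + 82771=151505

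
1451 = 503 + 948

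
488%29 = 24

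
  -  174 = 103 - 277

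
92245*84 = 7748580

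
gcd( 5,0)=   5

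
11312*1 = 11312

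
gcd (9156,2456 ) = 4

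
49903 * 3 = 149709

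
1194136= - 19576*( - 61 )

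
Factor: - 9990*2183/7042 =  - 10904085/3521  =  - 3^3*5^1*7^ ( -1)*37^2 * 59^1*503^( - 1 )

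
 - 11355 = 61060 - 72415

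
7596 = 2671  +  4925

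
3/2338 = 3/2338 = 0.00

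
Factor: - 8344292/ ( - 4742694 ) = 2^1*3^ (-2 )*17^( - 1 )*1409^( - 1 )*189643^1= 379286/215577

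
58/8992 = 29/4496 = 0.01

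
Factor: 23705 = 5^1*11^1*431^1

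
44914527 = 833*53919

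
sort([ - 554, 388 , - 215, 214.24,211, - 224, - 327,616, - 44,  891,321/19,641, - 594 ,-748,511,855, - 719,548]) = [ - 748, - 719, - 594,- 554, - 327,- 224, - 215,  -  44,  321/19, 211,214.24, 388,511,  548,616,641,855 , 891]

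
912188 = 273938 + 638250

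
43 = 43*1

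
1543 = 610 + 933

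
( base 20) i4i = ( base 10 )7298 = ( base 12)4282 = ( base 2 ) 1110010000010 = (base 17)1845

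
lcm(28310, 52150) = 990850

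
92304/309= 298+ 74/103 = 298.72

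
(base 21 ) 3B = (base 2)1001010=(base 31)2c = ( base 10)74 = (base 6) 202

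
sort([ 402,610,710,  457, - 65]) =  [-65, 402, 457,610,710] 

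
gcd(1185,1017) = 3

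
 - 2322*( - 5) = 11610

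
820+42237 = 43057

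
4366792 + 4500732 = 8867524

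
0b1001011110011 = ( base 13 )2292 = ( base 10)4851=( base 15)1686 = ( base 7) 20100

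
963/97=9 +90/97 = 9.93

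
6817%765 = 697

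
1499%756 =743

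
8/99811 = 8/99811 =0.00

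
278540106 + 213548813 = 492088919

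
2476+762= 3238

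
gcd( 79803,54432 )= 9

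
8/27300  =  2/6825 =0.00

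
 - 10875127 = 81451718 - 92326845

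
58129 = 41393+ 16736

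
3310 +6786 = 10096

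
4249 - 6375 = -2126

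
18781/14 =1341  +  1/2 = 1341.50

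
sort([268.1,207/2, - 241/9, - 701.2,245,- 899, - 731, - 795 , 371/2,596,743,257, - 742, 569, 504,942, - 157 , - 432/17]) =[ - 899, - 795,-742,-731  , - 701.2,-157,  -  241/9, - 432/17 , 207/2 , 371/2,245 , 257,268.1,504,569,596 , 743,942] 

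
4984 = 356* 14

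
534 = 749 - 215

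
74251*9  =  668259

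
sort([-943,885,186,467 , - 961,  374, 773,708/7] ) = [-961, -943,708/7,186, 374,467,773,885 ]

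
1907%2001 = 1907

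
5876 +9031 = 14907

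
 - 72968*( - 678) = 49472304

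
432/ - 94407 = - 1  +  31325/31469 =-  0.00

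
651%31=0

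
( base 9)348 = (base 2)100011111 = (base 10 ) 287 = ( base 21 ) DE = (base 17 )GF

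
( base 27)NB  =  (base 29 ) LN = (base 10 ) 632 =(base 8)1170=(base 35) I2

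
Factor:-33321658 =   -  2^1*  16660829^1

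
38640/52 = 9660/13 = 743.08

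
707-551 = 156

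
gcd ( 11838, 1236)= 6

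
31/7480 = 31/7480 = 0.00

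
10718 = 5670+5048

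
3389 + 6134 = 9523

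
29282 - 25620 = 3662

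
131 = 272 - 141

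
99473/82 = 1213 + 7/82 = 1213.09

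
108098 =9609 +98489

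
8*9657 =77256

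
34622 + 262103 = 296725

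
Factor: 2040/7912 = 255/989 = 3^1* 5^1 * 17^1*23^( - 1)*43^ ( - 1)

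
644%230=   184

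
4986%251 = 217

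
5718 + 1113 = 6831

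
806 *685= 552110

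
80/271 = 80/271= 0.30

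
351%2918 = 351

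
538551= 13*41427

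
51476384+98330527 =149806911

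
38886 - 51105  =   - 12219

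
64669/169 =382+111/169 = 382.66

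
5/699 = 5/699= 0.01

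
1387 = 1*1387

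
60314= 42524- - 17790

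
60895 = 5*12179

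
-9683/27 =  - 9683/27 = -358.63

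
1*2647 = 2647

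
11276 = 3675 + 7601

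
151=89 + 62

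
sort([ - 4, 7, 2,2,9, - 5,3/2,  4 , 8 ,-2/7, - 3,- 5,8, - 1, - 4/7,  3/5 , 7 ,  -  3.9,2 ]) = [-5,-5 , - 4 ,-3.9, - 3 , - 1 , - 4/7 , - 2/7,3/5,3/2, 2, 2,2 , 4 , 7 , 7, 8 , 8,9 ]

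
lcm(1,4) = 4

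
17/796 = 17/796 = 0.02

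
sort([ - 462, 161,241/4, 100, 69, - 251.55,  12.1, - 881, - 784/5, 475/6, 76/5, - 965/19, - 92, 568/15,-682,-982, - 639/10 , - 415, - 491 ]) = [ - 982, - 881, - 682 , - 491,-462, - 415, - 251.55, - 784/5,-92, - 639/10,  -  965/19, 12.1,76/5, 568/15,241/4, 69, 475/6,  100,161 ]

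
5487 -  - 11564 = 17051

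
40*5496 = 219840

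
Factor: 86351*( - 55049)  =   - 55049^1*86351^1 = - 4753536199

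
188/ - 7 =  - 188/7 = - 26.86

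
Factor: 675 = 3^3*5^2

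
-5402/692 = - 2701/346 = - 7.81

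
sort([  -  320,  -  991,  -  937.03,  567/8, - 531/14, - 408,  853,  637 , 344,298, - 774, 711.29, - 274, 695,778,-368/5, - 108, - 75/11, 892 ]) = [ - 991, - 937.03, - 774, - 408, - 320, - 274, - 108, - 368/5, - 531/14,-75/11, 567/8,298, 344 , 637, 695,711.29,  778,853,892 ] 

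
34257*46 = 1575822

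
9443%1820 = 343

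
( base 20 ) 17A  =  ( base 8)1046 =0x226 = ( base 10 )550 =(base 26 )l4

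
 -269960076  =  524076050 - 794036126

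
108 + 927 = 1035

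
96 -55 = 41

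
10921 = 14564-3643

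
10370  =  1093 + 9277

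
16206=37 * 438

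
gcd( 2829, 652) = 1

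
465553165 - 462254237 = 3298928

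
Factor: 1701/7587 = 63/281 = 3^2*7^1*281^( - 1)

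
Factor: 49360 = 2^4*5^1*617^1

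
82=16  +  66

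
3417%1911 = 1506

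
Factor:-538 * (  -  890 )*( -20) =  - 2^4*5^2* 89^1 *269^1 =- 9576400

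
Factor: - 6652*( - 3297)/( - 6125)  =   - 3133092/875 = - 2^2 * 3^1 * 5^( - 3) * 7^( - 1)*157^1* 1663^1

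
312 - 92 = 220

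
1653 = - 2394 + 4047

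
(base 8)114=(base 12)64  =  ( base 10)76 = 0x4C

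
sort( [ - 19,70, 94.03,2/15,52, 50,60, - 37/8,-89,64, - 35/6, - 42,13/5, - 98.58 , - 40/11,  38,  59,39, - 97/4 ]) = [ - 98.58, - 89, - 42, - 97/4, - 19, - 35/6, - 37/8,- 40/11,2/15 , 13/5,38,39,50,52,  59,60,64, 70, 94.03]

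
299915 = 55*5453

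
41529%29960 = 11569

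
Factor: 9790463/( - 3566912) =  - 2^ ( - 6)*55733^( - 1)* 9790463^1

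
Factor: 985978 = 2^1*7^2*10061^1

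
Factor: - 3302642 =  - 2^1*7^1 * 53^1 * 4451^1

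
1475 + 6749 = 8224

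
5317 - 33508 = -28191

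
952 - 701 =251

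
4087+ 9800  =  13887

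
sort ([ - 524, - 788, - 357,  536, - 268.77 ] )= [ - 788, - 524, - 357, - 268.77,536]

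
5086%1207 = 258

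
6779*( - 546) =  -  3701334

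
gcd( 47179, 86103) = 1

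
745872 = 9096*82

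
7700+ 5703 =13403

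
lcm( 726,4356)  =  4356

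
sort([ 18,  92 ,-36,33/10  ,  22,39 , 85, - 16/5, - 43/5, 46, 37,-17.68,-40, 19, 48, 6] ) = [-40,-36, - 17.68,-43/5, - 16/5, 33/10, 6, 18,19,22, 37,39, 46,48 , 85,92]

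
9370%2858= 796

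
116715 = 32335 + 84380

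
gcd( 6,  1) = 1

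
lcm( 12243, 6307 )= 208131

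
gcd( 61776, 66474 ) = 54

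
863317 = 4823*179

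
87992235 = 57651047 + 30341188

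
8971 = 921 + 8050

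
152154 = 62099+90055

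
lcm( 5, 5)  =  5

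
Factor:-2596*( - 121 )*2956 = 928526896 =2^4*11^3*59^1*739^1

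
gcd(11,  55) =11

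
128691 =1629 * 79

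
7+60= 67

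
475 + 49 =524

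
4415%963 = 563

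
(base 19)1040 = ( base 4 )1230113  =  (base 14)2755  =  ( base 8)15427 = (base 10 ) 6935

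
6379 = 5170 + 1209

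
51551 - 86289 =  - 34738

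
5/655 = 1/131 = 0.01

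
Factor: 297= 3^3*11^1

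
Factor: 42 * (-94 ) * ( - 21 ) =2^2 * 3^2 * 7^2*47^1  =  82908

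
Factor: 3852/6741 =2^2*7^( - 1) =4/7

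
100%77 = 23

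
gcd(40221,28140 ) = 3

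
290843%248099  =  42744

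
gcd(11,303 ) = 1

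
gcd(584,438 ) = 146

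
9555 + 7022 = 16577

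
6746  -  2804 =3942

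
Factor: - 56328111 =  - 3^2*7^1*894097^1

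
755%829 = 755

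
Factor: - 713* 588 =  - 419244= - 2^2*3^1*7^2*23^1*31^1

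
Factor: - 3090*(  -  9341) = 28863690 = 2^1*3^1*5^1 * 103^1*9341^1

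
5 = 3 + 2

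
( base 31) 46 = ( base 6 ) 334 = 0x82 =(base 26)50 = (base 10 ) 130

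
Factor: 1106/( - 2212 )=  - 2^(-1 ) = - 1/2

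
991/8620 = 991/8620 = 0.11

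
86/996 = 43/498 = 0.09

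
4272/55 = 4272/55 = 77.67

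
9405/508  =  18 + 261/508=18.51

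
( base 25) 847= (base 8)11763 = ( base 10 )5107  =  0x13f3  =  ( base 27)704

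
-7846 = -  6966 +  - 880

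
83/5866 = 83/5866 = 0.01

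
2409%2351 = 58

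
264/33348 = 22/2779=0.01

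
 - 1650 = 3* ( - 550 ) 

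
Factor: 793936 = 2^4*11^1 * 13^1*347^1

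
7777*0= 0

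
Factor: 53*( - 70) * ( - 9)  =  33390 = 2^1 * 3^2* 5^1*7^1*53^1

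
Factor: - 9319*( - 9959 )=23^1*433^1* 9319^1 = 92807921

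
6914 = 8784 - 1870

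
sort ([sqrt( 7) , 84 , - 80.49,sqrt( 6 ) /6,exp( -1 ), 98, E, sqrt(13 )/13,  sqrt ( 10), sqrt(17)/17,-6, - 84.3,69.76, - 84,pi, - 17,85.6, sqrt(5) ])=[  -  84.3, - 84, - 80.49, - 17, - 6,sqrt( 17 ) /17,sqrt( 13 ) /13, exp( - 1),sqrt( 6 )/6,sqrt( 5), sqrt( 7), E,  pi, sqrt( 10 ), 69.76, 84, 85.6, 98 ]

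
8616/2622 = 1436/437 = 3.29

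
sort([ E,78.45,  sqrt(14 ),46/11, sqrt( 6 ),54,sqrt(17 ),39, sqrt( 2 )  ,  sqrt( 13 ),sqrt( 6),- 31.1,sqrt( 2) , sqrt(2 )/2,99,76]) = [ - 31.1,sqrt (2 ) /2,sqrt(2), sqrt( 2), sqrt(6 ),  sqrt( 6),E,sqrt( 13 ) , sqrt( 14 ),sqrt(17),46/11,39,54,76, 78.45,99] 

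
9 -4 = 5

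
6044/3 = 6044/3 =2014.67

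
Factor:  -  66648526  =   - 2^1*7^2 * 23^1 * 29569^1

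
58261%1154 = 561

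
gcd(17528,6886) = 626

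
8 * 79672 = 637376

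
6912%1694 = 136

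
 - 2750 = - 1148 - 1602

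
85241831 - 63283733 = 21958098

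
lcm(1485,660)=5940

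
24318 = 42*579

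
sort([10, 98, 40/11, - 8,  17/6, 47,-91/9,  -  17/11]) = [  -  91/9, - 8 ,-17/11, 17/6,40/11,10, 47, 98]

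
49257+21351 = 70608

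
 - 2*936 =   -  1872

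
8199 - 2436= 5763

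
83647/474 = 176 + 223/474=176.47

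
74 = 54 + 20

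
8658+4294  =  12952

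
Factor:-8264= - 2^3*1033^1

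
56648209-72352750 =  - 15704541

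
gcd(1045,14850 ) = 55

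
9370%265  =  95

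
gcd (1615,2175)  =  5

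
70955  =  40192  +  30763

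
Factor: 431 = 431^1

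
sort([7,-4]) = [ - 4,7]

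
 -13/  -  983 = 13/983 = 0.01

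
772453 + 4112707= 4885160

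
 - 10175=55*(-185)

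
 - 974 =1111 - 2085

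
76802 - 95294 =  - 18492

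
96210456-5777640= 90432816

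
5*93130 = 465650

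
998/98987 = 998/98987 = 0.01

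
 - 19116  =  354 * (  -  54 )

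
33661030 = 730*46111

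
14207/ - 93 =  - 153 + 22/93 = - 152.76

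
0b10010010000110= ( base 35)7M5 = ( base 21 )1045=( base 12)54b2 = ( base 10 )9350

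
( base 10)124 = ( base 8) 174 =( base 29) 48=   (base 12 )A4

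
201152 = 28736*7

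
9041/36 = 251 + 5/36 = 251.14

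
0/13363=0 = 0.00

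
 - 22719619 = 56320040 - 79039659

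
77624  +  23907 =101531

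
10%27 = 10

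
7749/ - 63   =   - 123  +  0/1 = -123.00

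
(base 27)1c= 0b100111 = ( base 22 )1h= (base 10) 39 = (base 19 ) 21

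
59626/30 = 1987 + 8/15 = 1987.53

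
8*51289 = 410312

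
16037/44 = 364+21/44 = 364.48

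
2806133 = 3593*781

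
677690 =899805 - 222115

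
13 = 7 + 6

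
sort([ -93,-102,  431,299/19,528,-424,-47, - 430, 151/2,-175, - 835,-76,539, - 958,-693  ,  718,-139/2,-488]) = [ - 958, - 835,-693 ,-488,-430, - 424, - 175,  -  102, - 93,-76 ,-139/2,-47, 299/19 , 151/2 , 431, 528, 539, 718]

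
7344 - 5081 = 2263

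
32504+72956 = 105460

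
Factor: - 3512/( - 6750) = 2^2*3^( - 3) * 5^( - 3)*439^1 = 1756/3375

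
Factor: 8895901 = 7^2 *181549^1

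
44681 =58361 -13680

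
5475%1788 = 111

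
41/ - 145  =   - 1+104/145 = - 0.28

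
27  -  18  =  9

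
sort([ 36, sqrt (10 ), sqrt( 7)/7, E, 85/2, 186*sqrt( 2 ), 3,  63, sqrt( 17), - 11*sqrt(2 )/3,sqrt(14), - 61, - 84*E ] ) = [ - 84*E,- 61, - 11*sqrt( 2 )/3,  sqrt (7)/7  ,  E, 3, sqrt (10 ),  sqrt ( 14 ) , sqrt( 17),  36 , 85/2, 63, 186*sqrt( 2)]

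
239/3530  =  239/3530 = 0.07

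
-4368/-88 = 546/11 =49.64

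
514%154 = 52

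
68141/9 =7571 + 2/9 = 7571.22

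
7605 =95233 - 87628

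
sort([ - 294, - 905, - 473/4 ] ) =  [ - 905, - 294, - 473/4]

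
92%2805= 92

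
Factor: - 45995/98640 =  - 9199/19728 = - 2^(-4)*3^(-2)*137^( - 1 )*9199^1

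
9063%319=131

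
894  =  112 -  - 782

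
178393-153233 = 25160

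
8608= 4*2152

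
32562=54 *603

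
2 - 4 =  - 2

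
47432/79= 47432/79=600.41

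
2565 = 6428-3863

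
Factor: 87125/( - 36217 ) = -5^3*17^1 * 41^1*36217^( - 1)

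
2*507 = 1014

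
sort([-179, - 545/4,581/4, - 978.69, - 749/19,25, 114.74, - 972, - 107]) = [  -  978.69 , - 972,  -  179, - 545/4, - 107, - 749/19,25, 114.74,581/4]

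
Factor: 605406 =2^1*3^1*23^1*41^1*107^1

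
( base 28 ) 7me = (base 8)13746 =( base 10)6118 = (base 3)22101121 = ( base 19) GI0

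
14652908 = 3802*3854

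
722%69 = 32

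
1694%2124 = 1694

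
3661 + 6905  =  10566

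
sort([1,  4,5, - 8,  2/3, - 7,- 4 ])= [ - 8  , - 7, - 4,2/3, 1, 4,5] 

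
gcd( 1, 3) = 1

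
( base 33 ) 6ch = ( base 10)6947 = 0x1b23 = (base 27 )9E8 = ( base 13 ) 3215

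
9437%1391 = 1091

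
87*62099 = 5402613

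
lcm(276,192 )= 4416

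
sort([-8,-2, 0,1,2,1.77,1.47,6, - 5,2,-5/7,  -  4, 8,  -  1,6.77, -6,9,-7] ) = [ - 8, - 7,- 6, -5,  -  4 ,-2,- 1, - 5/7, 0,1,1.47,  1.77, 2,2,6, 6.77,8,  9 ] 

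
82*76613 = 6282266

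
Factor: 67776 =2^6*3^1 * 353^1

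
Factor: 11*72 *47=37224  =  2^3*3^2*11^1 * 47^1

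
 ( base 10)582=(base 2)1001000110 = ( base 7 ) 1461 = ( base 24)106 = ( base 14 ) 2d8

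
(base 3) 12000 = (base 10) 135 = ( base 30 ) 4f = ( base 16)87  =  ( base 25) 5A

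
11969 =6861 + 5108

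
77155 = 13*5935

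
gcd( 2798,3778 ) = 2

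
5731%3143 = 2588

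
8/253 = 8/253=0.03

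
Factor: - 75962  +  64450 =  - 11512 = - 2^3*1439^1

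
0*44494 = 0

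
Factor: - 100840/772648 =  -  12605/96581 = -  5^1*2521^1 *96581^( - 1)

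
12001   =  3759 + 8242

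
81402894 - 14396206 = 67006688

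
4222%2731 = 1491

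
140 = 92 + 48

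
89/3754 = 89/3754= 0.02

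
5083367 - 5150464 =-67097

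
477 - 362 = 115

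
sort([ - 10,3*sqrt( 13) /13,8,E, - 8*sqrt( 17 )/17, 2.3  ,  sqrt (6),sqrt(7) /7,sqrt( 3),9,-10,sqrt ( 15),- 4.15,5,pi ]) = [ - 10, - 10, - 4.15, - 8*sqrt( 17)/17,sqrt( 7) /7,3*sqrt( 13)/13,sqrt( 3), 2.3 , sqrt( 6 ),  E, pi , sqrt( 15),5,8,9] 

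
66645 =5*13329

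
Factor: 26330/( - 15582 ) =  - 3^( - 1)*5^1*7^(- 2 ) * 53^( -1)*2633^1 = -13165/7791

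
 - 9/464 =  - 9/464 = -0.02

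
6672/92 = 72  +  12/23 = 72.52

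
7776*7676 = 59688576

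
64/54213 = 64/54213 = 0.00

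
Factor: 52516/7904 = 2^( - 3)*13^ ( - 1)*691^1 = 691/104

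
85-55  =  30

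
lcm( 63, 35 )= 315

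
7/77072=7/77072 =0.00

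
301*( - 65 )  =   - 19565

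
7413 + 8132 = 15545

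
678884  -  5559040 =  - 4880156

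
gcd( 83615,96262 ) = 1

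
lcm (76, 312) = 5928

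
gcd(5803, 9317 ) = 7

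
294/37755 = 98/12585 = 0.01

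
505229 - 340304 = 164925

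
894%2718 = 894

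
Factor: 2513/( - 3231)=-7/9= -3^(  -  2)*7^1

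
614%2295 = 614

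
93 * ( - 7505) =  - 697965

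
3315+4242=7557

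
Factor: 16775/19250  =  2^(-1 ) * 5^( - 1 )*7^( - 1)* 61^1 = 61/70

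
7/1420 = 7/1420 = 0.00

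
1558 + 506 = 2064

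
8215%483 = 4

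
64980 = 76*855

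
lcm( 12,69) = 276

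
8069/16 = 8069/16 = 504.31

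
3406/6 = 567 + 2/3 = 567.67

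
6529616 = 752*8683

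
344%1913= 344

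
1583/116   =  1583/116 = 13.65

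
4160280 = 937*4440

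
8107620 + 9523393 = 17631013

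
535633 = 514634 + 20999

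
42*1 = 42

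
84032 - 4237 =79795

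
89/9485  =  89/9485 = 0.01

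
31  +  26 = 57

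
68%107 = 68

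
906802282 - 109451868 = 797350414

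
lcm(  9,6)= 18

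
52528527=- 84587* ( - 621) 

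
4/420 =1/105 = 0.01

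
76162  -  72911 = 3251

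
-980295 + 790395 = -189900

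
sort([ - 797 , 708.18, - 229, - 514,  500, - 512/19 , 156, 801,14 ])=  [ - 797, - 514,- 229,-512/19,14,156, 500,708.18,801] 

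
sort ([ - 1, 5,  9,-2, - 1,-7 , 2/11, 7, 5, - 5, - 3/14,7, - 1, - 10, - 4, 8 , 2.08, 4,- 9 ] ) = [ - 10, - 9, - 7, -5,-4, - 2, - 1, - 1,-1, - 3/14, 2/11,2.08, 4, 5, 5, 7, 7, 8,9 ]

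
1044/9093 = 348/3031 = 0.11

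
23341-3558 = 19783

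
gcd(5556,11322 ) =6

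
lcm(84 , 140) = 420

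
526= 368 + 158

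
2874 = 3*958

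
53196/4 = 13299 =13299.00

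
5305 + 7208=12513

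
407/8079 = 407/8079 = 0.05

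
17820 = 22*810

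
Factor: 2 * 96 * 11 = 2112=2^6*3^1 * 11^1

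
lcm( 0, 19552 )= 0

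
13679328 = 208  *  65766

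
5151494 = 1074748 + 4076746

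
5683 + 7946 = 13629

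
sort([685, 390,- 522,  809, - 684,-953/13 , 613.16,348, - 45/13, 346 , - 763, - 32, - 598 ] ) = [ - 763,  -  684,-598, - 522,-953/13,-32, - 45/13 , 346,348, 390,613.16,685  ,  809 ] 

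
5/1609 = 5/1609 = 0.00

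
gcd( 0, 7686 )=7686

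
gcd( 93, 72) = 3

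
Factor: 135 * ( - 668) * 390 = -35170200 = - 2^3*3^4*5^2*13^1*  167^1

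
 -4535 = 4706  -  9241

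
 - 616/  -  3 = 616/3 = 205.33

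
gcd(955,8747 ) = 1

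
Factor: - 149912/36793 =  - 2^3 * 7^1*2677^1*36793^( - 1 )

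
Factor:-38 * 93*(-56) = 2^4*3^1*7^1*19^1*31^1 = 197904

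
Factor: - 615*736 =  - 452640 = - 2^5*3^1 * 5^1*23^1* 41^1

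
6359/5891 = 1 + 468/5891 = 1.08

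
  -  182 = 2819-3001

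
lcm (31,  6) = 186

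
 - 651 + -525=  - 1176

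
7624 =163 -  - 7461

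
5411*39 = 211029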